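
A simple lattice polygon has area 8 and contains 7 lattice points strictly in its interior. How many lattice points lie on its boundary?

4

Pick's theorem gives A = I + B/2 − 1, so B = 2(A − I + 1) = 2(8 − 7 + 1) = 4.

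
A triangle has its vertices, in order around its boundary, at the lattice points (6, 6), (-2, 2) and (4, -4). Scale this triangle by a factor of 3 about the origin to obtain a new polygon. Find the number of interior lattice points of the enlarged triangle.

Using the shoelace formula, 2A = |[6·2 − (-2)·6] + [(-2)·(-4) − 4·2] + [4·6 − 6·(-4)]| = 72, so the area is 36.
Along each edge there are gcd(|Δx|,|Δy|)+1 lattice points, so counting each shared vertex once the boundary has gcd(8,4) + gcd(6,6) + gcd(2,10) = 4+6+2 = 12.
Scaling by 3 multiplies the area by 3² = 9 (so the new area is 324) and multiplies the boundary lattice-point count by 3, giving 36.
By Pick's theorem, the interior count of the dilated polygon is 324 − 36/2 + 1 = 307.

307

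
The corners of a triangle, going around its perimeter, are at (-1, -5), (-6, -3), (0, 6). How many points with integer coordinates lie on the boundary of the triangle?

Along each edge there are gcd(|Δx|,|Δy|)+1 lattice points, so counting each shared vertex once the boundary has gcd(5,2) + gcd(6,9) + gcd(1,11) = 1+3+1 = 5.

5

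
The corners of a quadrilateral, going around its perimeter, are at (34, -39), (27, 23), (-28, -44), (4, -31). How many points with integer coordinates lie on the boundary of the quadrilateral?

Along each edge there are gcd(|Δx|,|Δy|)+1 lattice points, so counting each shared vertex once the boundary has gcd(7,62) + gcd(55,67) + gcd(32,13) + gcd(30,8) = 1+1+1+2 = 5.

5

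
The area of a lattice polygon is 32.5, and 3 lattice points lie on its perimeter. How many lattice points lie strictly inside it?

Pick's theorem A = I + B/2 − 1 rearranges to I = A − B/2 + 1 = 32.5 − 3/2 + 1 = 32.

32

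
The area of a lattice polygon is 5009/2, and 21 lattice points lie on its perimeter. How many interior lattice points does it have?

Pick's theorem A = I + B/2 − 1 rearranges to I = A − B/2 + 1 = 5009/2 − 21/2 + 1 = 2495.

2495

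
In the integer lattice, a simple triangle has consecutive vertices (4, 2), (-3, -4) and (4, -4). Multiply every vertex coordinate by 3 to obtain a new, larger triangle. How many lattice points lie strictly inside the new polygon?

169

Using the shoelace formula, 2A = |(4·(-4) − (-3)·2) + ((-3)·(-4) − 4·(-4)) + (4·2 − 4·(-4))| = 42, so the area is 21.
Along each edge there are gcd(|Δx|,|Δy|)+1 lattice points, so counting each shared vertex once the boundary has gcd(7,6) + gcd(7,0) + gcd(0,6) = 1+7+6 = 14.
Scaling by 3 multiplies the area by 3² = 9 (so the new area is 189) and multiplies the boundary lattice-point count by 3, giving 42.
By Pick's theorem, the interior count of the dilated polygon is 189 − 42/2 + 1 = 169.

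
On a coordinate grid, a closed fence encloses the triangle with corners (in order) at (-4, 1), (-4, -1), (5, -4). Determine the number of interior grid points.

Using the shoelace formula, 2A = |((-4)·(-1) − (-4)·1) + ((-4)·(-4) − 5·(-1)) + (5·1 − (-4)·(-4))| = 18, so the area is 9.
Summing gcd(|Δx|,|Δy|) over the edges gives the boundary count: gcd(0,2) + gcd(9,3) + gcd(9,5) = 2+3+1 = 6.
By Pick's theorem A = I + B/2 − 1, so I = 9 − 6/2 + 1 = 7.

7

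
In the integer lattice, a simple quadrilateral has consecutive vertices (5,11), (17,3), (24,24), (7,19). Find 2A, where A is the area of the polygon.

434

The shoelace formula gives twice the area as |(5·3 − 17·11) + (17·24 − 24·3) + (24·19 − 7·24) + (7·11 − 5·19)| = 434, so the area is 217.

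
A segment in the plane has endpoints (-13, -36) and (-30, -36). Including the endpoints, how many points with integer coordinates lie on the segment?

The number of lattice points on a segment between lattice points is gcd(|Δx|,|Δy|) + 1 = gcd(17,0) + 1 = 17 + 1 = 18.

18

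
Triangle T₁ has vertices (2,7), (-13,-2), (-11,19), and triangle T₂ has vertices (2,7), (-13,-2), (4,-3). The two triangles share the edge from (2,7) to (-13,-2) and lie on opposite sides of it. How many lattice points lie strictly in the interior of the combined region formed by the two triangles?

231

The union is the simple quadrilateral with vertices (2,7), (-11,19), (-13,-2), (4,-3) in order.
By the shoelace formula, twice the signed area is |[2·19 − (-11)·7] + [(-11)·(-2) − (-13)·19] + [(-13)·(-3) − 4·(-2)] + [4·7 − 2·(-3)]| = 465, so the area is 465/2.
Summing gcd(|Δx|,|Δy|) over the edges gives the boundary count: gcd(13,12) + gcd(2,21) + gcd(17,1) + gcd(2,10) = 1+1+1+2 = 5.
By Pick's theorem I = A − B/2 + 1 = 465/2 − 5/2 + 1 = 231.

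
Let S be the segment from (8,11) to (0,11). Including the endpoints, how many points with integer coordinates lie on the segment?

9

The number of lattice points on a segment between lattice points is gcd(|Δx|,|Δy|) + 1 = gcd(8,0) + 1 = 8 + 1 = 9.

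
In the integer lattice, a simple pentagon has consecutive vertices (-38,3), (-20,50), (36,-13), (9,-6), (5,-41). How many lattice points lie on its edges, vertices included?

Along each edge there are gcd(|Δx|,|Δy|)+1 lattice points, so counting each shared vertex once the boundary has gcd(18,47) + gcd(56,63) + gcd(27,7) + gcd(4,35) + gcd(43,44) = 1+7+1+1+1 = 11.

11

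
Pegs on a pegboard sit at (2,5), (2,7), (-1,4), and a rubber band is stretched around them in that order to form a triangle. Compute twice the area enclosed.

The shoelace formula gives twice the area as |[2·7 − 2·5] + [2·4 − (-1)·7] + [(-1)·5 − 2·4]| = 6, so the area is 3.

6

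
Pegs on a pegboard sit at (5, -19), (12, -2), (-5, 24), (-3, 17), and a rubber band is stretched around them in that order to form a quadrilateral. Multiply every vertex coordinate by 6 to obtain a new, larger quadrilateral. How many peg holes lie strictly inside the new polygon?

The shoelace formula gives twice the area as |(5·(-2) − 12·(-19)) + (12·24 − (-5)·(-2)) + ((-5)·17 − (-3)·24) + ((-3)·(-19) − 5·17)| = 455, so the area is 455/2.
The number of boundary lattice points is Σ gcd(|Δx|,|Δy|) = gcd(7,17) + gcd(17,26) + gcd(2,7) + gcd(8,36) = 1+1+1+4 = 7.
Scaling by 6 multiplies the area by 6² = 36 (so the new area is 8190) and multiplies the boundary lattice-point count by 6, giving 42.
By Pick's theorem, the interior count of the dilated polygon is 8190 − 42/2 + 1 = 8170.

8170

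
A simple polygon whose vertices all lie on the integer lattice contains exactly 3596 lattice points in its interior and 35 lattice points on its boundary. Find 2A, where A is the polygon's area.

7225

Pick's theorem states A = I + B/2 − 1, so A = 3596 + 35/2 − 1 = 7225/2.
Hence 2A = 7225.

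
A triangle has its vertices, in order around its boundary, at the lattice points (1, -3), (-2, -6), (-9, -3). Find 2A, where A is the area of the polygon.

The shoelace formula gives twice the area as |(1·(-6) − (-2)·(-3)) + ((-2)·(-3) − (-9)·(-6)) + ((-9)·(-3) − 1·(-3))| = 30, so the area is 15.

30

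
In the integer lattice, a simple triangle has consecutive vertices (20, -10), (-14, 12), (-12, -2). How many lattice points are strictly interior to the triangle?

By the shoelace formula, twice the signed area is |(20·12 − (-14)·(-10)) + ((-14)·(-2) − (-12)·12) + ((-12)·(-10) − 20·(-2))| = 432, so the area is 216.
The number of boundary lattice points is Σ gcd(|Δx|,|Δy|) = gcd(34,22) + gcd(2,14) + gcd(32,8) = 2+2+8 = 12.
By Pick's theorem A = I + B/2 − 1, so I = 216 − 12/2 + 1 = 211.

211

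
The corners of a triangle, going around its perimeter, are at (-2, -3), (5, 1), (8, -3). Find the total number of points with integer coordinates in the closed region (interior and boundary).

27

Using the shoelace formula, 2A = |((-2)·1 − 5·(-3)) + (5·(-3) − 8·1) + (8·(-3) − (-2)·(-3))| = 40, so the area is 20.
The number of boundary lattice points is Σ gcd(|Δx|,|Δy|) = gcd(7,4) + gcd(3,4) + gcd(10,0) = 1+1+10 = 12.
Pick's theorem gives I = A − B/2 + 1 = 20 − 12/2 + 1 = 15, so the closed region contains I + B = 15 + 12 = 27 lattice points.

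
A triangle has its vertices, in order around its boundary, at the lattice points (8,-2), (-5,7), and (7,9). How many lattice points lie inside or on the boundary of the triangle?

Using the shoelace formula, 2A = |(8·7 − (-5)·(-2)) + ((-5)·9 − 7·7) + (7·(-2) − 8·9)| = 134, so the area is 67.
Along each edge there are gcd(|Δx|,|Δy|)+1 lattice points, so counting each shared vertex once the boundary has gcd(13,9) + gcd(12,2) + gcd(1,11) = 1+2+1 = 4.
Pick's theorem gives I = A − B/2 + 1 = 67 − 4/2 + 1 = 66, so the closed region contains I + B = 66 + 4 = 70 lattice points.

70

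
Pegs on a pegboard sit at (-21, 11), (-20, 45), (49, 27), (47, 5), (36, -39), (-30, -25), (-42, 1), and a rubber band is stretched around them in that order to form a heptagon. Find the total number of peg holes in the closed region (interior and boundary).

Using the shoelace formula, 2A = |((-21)·45 − (-20)·11) + ((-20)·27 − 49·45) + (49·5 − 47·27) + (47·(-39) − 36·5) + (36·(-25) − (-30)·(-39)) + ((-30)·1 − (-42)·(-25)) + ((-42)·11 − (-21)·1)| = 10098, so the area is 5049.
The number of boundary lattice points is Σ gcd(|Δx|,|Δy|) = gcd(1,34) + gcd(69,18) + gcd(2,22) + gcd(11,44) + gcd(66,14) + gcd(12,26) + gcd(21,10) = 1+3+2+11+2+2+1 = 22.
Pick's theorem gives I = A − B/2 + 1 = 5049 − 22/2 + 1 = 5039, so the closed region contains I + B = 5039 + 22 = 5061 lattice points.

5061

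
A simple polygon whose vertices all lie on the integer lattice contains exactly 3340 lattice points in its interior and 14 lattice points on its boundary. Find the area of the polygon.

By Pick's theorem, A = I + B/2 − 1 = 3340 + 14/2 − 1 = 3346.

3346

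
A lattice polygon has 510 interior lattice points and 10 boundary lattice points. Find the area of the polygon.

By Pick's theorem, A = I + B/2 − 1 = 510 + 10/2 − 1 = 514.

514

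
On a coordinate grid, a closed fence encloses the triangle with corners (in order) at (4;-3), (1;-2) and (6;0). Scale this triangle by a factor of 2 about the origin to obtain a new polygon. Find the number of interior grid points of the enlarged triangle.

20

Using the shoelace formula, 2A = |(4·(-2) − 1·(-3)) + (1·0 − 6·(-2)) + (6·(-3) − 4·0)| = 11, so the area is 11/2.
The number of boundary lattice points is Σ gcd(|Δx|,|Δy|) = gcd(3,1) + gcd(5,2) + gcd(2,3) = 1+1+1 = 3.
Scaling by 2 multiplies the area by 2² = 4 (so the new area is 22) and multiplies the boundary lattice-point count by 2, giving 6.
By Pick's theorem, the interior count of the dilated polygon is 22 − 6/2 + 1 = 20.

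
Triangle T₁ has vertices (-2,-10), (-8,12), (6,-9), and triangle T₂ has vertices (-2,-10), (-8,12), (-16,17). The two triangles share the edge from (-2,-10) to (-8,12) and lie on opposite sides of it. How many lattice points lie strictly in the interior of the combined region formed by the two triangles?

160

The union is the simple quadrilateral with vertices (-2,-10), (6,-9), (-8,12), (-16,17) in order.
Using the shoelace formula, 2A = |((-2)·(-9) − 6·(-10)) + (6·12 − (-8)·(-9)) + ((-8)·17 − (-16)·12) + ((-16)·(-10) − (-2)·17)| = 328, so the area is 164.
The number of boundary lattice points is Σ gcd(|Δx|,|Δy|) = gcd(8,1) + gcd(14,21) + gcd(8,5) + gcd(14,27) = 1+7+1+1 = 10.
By Pick's theorem I = A − B/2 + 1 = 164 − 10/2 + 1 = 160.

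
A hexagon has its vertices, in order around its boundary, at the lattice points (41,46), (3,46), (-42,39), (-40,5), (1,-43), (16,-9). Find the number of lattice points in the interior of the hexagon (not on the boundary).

4300

By the shoelace formula, twice the signed area is |[41·46 − 3·46] + [3·39 − (-42)·46] + [(-42)·5 − (-40)·39] + [(-40)·(-43) − 1·5] + [1·(-9) − 16·(-43)] + [16·46 − 41·(-9)]| = 8646, so the area is 4323.
Along each edge there are gcd(|Δx|,|Δy|)+1 lattice points, so counting each shared vertex once the boundary has gcd(38,0) + gcd(45,7) + gcd(2,34) + gcd(41,48) + gcd(15,34) + gcd(25,55) = 38+1+2+1+1+5 = 48.
Pick's theorem gives I = A − B/2 + 1 = 4323 − 48/2 + 1 = 4300.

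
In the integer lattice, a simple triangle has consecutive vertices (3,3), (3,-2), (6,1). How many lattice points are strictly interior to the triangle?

By the shoelace formula, twice the signed area is |[3·(-2) − 3·3] + [3·1 − 6·(-2)] + [6·3 − 3·1]| = 15, so the area is 15/2.
Along each edge there are gcd(|Δx|,|Δy|)+1 lattice points, so counting each shared vertex once the boundary has gcd(0,5) + gcd(3,3) + gcd(3,2) = 5+3+1 = 9.
By Pick's theorem A = I + B/2 − 1, so I = 15/2 − 9/2 + 1 = 4.

4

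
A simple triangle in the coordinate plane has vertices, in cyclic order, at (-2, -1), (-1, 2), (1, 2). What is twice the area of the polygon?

Using the shoelace formula, 2A = |((-2)·2 − (-1)·(-1)) + ((-1)·2 − 1·2) + (1·(-1) − (-2)·2)| = 6, so the area is 3.

6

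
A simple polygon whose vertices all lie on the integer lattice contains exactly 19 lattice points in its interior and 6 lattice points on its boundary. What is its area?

21

Pick's theorem states A = I + B/2 − 1, so A = 19 + 6/2 − 1 = 21.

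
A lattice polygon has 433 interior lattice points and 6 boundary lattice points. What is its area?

Pick's theorem states A = I + B/2 − 1, so A = 433 + 6/2 − 1 = 435.

435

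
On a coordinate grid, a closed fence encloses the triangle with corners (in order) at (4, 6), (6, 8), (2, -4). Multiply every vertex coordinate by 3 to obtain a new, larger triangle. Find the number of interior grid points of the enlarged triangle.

The shoelace formula gives twice the area as |[4·8 − 6·6] + [6·(-4) − 2·8] + [2·6 − 4·(-4)]| = 16, so the area is 8.
Along each edge there are gcd(|Δx|,|Δy|)+1 lattice points, so counting each shared vertex once the boundary has gcd(2,2) + gcd(4,12) + gcd(2,10) = 2+4+2 = 8.
Scaling by 3 multiplies the area by 3² = 9 (so the new area is 72) and multiplies the boundary lattice-point count by 3, giving 24.
By Pick's theorem, the interior count of the dilated polygon is 72 − 24/2 + 1 = 61.

61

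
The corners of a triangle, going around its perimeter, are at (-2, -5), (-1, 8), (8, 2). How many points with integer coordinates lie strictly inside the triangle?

By the shoelace formula, twice the signed area is |((-2)·8 − (-1)·(-5)) + ((-1)·2 − 8·8) + (8·(-5) − (-2)·2)| = 123, so the area is 61.5.
Along each edge there are gcd(|Δx|,|Δy|)+1 lattice points, so counting each shared vertex once the boundary has gcd(1,13) + gcd(9,6) + gcd(10,7) = 1+3+1 = 5.
By Pick's theorem A = I + B/2 − 1, so I = 61.5 − 5/2 + 1 = 60.

60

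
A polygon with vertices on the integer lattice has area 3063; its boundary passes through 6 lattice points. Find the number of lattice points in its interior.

3061

Pick's theorem A = I + B/2 − 1 rearranges to I = A − B/2 + 1 = 3063 − 6/2 + 1 = 3061.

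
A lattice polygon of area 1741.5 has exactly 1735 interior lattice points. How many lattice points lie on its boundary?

15

Pick's theorem gives A = I + B/2 − 1, so B = 2(A − I + 1) = 2(1741.5 − 1735 + 1) = 15.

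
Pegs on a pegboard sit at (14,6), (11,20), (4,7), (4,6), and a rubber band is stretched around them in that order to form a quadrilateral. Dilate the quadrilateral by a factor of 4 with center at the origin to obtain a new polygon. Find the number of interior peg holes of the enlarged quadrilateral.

1151

By the shoelace formula, twice the signed area is |[14·20 − 11·6] + [11·7 − 4·20] + [4·6 − 4·7] + [4·6 − 14·6]| = 147, so the area is 147/2.
Summing gcd(|Δx|,|Δy|) over the edges gives the boundary count: gcd(3,14) + gcd(7,13) + gcd(0,1) + gcd(10,0) = 1+1+1+10 = 13.
Scaling by 4 multiplies the area by 4² = 16 (so the new area is 1176) and multiplies the boundary lattice-point count by 4, giving 52.
By Pick's theorem, the interior count of the dilated polygon is 1176 − 52/2 + 1 = 1151.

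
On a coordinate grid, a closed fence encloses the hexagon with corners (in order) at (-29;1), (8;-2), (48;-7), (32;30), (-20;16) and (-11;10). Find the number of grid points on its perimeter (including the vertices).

Along each edge there are gcd(|Δx|,|Δy|)+1 lattice points, so counting each shared vertex once the boundary has gcd(37,3) + gcd(40,5) + gcd(16,37) + gcd(52,14) + gcd(9,6) + gcd(18,9) = 1+5+1+2+3+9 = 21.

21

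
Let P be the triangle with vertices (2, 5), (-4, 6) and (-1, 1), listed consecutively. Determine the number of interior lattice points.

13

The shoelace formula gives twice the area as |(2·6 − (-4)·5) + ((-4)·1 − (-1)·6) + ((-1)·5 − 2·1)| = 27, so the area is 27/2.
Along each edge there are gcd(|Δx|,|Δy|)+1 lattice points, so counting each shared vertex once the boundary has gcd(6,1) + gcd(3,5) + gcd(3,4) = 1+1+1 = 3.
Pick's theorem gives I = A − B/2 + 1 = 27/2 − 3/2 + 1 = 13.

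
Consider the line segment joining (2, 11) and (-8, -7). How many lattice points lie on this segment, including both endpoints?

3

The number of lattice points on a segment between lattice points is gcd(|Δx|,|Δy|) + 1 = gcd(10,18) + 1 = 2 + 1 = 3.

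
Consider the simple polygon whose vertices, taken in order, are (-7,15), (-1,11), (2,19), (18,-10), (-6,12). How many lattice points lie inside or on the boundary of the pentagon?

162

Using the shoelace formula, 2A = |((-7)·11 − (-1)·15) + ((-1)·19 − 2·11) + (2·(-10) − 18·19) + (18·12 − (-6)·(-10)) + ((-6)·15 − (-7)·12)| = 315, so the area is 157.5.
The number of boundary lattice points is Σ gcd(|Δx|,|Δy|) = gcd(6,4) + gcd(3,8) + gcd(16,29) + gcd(24,22) + gcd(1,3) = 2+1+1+2+1 = 7.
Pick's theorem gives I = A − B/2 + 1 = 157.5 − 7/2 + 1 = 155, so the closed region contains I + B = 155 + 7 = 162 lattice points.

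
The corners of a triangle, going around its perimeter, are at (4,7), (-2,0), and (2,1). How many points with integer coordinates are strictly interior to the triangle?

By the shoelace formula, twice the signed area is |(4·0 − (-2)·7) + ((-2)·1 − 2·0) + (2·7 − 4·1)| = 22, so the area is 11.
Along each edge there are gcd(|Δx|,|Δy|)+1 lattice points, so counting each shared vertex once the boundary has gcd(6,7) + gcd(4,1) + gcd(2,6) = 1+1+2 = 4.
By Pick's theorem A = I + B/2 − 1, so I = 11 − 4/2 + 1 = 10.

10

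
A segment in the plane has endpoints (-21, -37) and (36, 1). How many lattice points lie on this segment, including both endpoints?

The number of lattice points on a segment between lattice points is gcd(|Δx|,|Δy|) + 1 = gcd(57,38) + 1 = 19 + 1 = 20.

20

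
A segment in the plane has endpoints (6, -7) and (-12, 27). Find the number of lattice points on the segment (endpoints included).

The number of lattice points on a segment between lattice points is gcd(|Δx|,|Δy|) + 1 = gcd(18,34) + 1 = 2 + 1 = 3.

3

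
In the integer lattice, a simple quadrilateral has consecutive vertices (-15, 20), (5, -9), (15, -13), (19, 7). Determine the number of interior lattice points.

468

By the shoelace formula, twice the signed area is |[(-15)·(-9) − 5·20] + [5·(-13) − 15·(-9)] + [15·7 − 19·(-13)] + [19·20 − (-15)·7]| = 942, so the area is 471.
The number of boundary lattice points is Σ gcd(|Δx|,|Δy|) = gcd(20,29) + gcd(10,4) + gcd(4,20) + gcd(34,13) = 1+2+4+1 = 8.
By Pick's theorem A = I + B/2 − 1, so I = 471 − 8/2 + 1 = 468.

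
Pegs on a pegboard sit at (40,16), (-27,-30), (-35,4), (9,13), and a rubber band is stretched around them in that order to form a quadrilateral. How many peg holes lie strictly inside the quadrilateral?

By the shoelace formula, twice the signed area is |(40·(-30) − (-27)·16) + ((-27)·4 − (-35)·(-30)) + ((-35)·13 − 9·4) + (9·16 − 40·13)| = 2793, so the area is 2793/2.
Along each edge there are gcd(|Δx|,|Δy|)+1 lattice points, so counting each shared vertex once the boundary has gcd(67,46) + gcd(8,34) + gcd(44,9) + gcd(31,3) = 1+2+1+1 = 5.
Pick's theorem gives I = A − B/2 + 1 = 2793/2 − 5/2 + 1 = 1395.

1395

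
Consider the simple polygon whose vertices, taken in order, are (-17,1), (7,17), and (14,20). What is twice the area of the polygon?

40

By the shoelace formula, twice the signed area is |((-17)·17 − 7·1) + (7·20 − 14·17) + (14·1 − (-17)·20)| = 40, so the area is 20.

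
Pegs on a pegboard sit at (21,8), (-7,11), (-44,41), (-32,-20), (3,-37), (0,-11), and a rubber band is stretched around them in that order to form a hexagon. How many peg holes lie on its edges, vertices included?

The number of boundary lattice points is Σ gcd(|Δx|,|Δy|) = gcd(28,3) + gcd(37,30) + gcd(12,61) + gcd(35,17) + gcd(3,26) + gcd(21,19) = 1+1+1+1+1+1 = 6.

6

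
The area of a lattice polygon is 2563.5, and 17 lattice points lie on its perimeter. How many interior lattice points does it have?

2556

Pick's theorem A = I + B/2 − 1 rearranges to I = A − B/2 + 1 = 2563.5 − 17/2 + 1 = 2556.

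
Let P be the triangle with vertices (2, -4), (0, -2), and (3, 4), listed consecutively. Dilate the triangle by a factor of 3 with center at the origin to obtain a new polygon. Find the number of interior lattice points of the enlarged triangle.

73

Using the shoelace formula, 2A = |(2·(-2) − 0·(-4)) + (0·4 − 3·(-2)) + (3·(-4) − 2·4)| = 18, so the area is 9.
Summing gcd(|Δx|,|Δy|) over the edges gives the boundary count: gcd(2,2) + gcd(3,6) + gcd(1,8) = 2+3+1 = 6.
Scaling by 3 multiplies the area by 3² = 9 (so the new area is 81) and multiplies the boundary lattice-point count by 3, giving 18.
By Pick's theorem, the interior count of the dilated polygon is 81 − 18/2 + 1 = 73.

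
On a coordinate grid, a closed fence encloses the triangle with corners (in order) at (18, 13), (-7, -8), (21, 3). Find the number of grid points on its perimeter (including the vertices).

3

The number of boundary lattice points is Σ gcd(|Δx|,|Δy|) = gcd(25,21) + gcd(28,11) + gcd(3,10) = 1+1+1 = 3.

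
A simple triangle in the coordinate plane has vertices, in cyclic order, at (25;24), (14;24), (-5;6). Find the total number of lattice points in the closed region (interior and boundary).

109

Using the shoelace formula, 2A = |[25·24 − 14·24] + [14·6 − (-5)·24] + [(-5)·24 − 25·6]| = 198, so the area is 99.
The number of boundary lattice points is Σ gcd(|Δx|,|Δy|) = gcd(11,0) + gcd(19,18) + gcd(30,18) = 11+1+6 = 18.
Pick's theorem gives I = A − B/2 + 1 = 99 − 18/2 + 1 = 91, so the closed region contains I + B = 91 + 18 = 109 lattice points.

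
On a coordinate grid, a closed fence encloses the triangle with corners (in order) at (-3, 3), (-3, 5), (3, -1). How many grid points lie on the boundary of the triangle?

10

The number of boundary lattice points is Σ gcd(|Δx|,|Δy|) = gcd(0,2) + gcd(6,6) + gcd(6,4) = 2+6+2 = 10.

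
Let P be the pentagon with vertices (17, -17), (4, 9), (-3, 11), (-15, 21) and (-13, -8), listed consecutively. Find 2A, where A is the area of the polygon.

1144

The shoelace formula gives twice the area as |(17·9 − 4·(-17)) + (4·11 − (-3)·9) + ((-3)·21 − (-15)·11) + ((-15)·(-8) − (-13)·21) + ((-13)·(-17) − 17·(-8))| = 1144, so the area is 572.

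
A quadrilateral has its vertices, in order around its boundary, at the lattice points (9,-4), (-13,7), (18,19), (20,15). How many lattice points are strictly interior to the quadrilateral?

337

The shoelace formula gives twice the area as |[9·7 − (-13)·(-4)] + [(-13)·19 − 18·7] + [18·15 − 20·19] + [20·(-4) − 9·15]| = 687, so the area is 687/2.
The number of boundary lattice points is Σ gcd(|Δx|,|Δy|) = gcd(22,11) + gcd(31,12) + gcd(2,4) + gcd(11,19) = 11+1+2+1 = 15.
By Pick's theorem A = I + B/2 − 1, so I = 687/2 − 15/2 + 1 = 337.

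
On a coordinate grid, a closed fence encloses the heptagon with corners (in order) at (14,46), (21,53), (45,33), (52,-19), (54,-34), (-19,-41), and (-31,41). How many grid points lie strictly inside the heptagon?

By the shoelace formula, twice the signed area is |[14·53 − 21·46] + [21·33 − 45·53] + [45·(-19) − 52·33] + [52·(-34) − 54·(-19)] + [54·(-41) − (-19)·(-34)] + [(-19)·41 − (-31)·(-41)] + [(-31)·46 − 14·41]| = 12139, so the area is 6069.5.
The number of boundary lattice points is Σ gcd(|Δx|,|Δy|) = gcd(7,7) + gcd(24,20) + gcd(7,52) + gcd(2,15) + gcd(73,7) + gcd(12,82) + gcd(45,5) = 7+4+1+1+1+2+5 = 21.
Pick's theorem gives I = A − B/2 + 1 = 6069.5 − 21/2 + 1 = 6060.

6060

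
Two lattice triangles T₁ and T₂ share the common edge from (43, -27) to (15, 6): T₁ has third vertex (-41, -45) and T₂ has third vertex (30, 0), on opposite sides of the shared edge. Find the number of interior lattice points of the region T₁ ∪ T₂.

The union is the simple quadrilateral with vertices (43, -27), (-41, -45), (15, 6), (30, 0) in order.
Using the shoelace formula, 2A = |(43·(-45) − (-41)·(-27)) + ((-41)·6 − 15·(-45)) + (15·0 − 30·6) + (30·(-27) − 43·0)| = 3603, so the area is 3603/2.
Summing gcd(|Δx|,|Δy|) over the edges gives the boundary count: gcd(84,18) + gcd(56,51) + gcd(15,6) + gcd(13,27) = 6+1+3+1 = 11.
By Pick's theorem I = A − B/2 + 1 = 3603/2 − 11/2 + 1 = 1797.

1797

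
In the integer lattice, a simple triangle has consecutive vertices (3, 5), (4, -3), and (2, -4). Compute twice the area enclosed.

17

By the shoelace formula, twice the signed area is |(3·(-3) − 4·5) + (4·(-4) − 2·(-3)) + (2·5 − 3·(-4))| = 17, so the area is 8.5.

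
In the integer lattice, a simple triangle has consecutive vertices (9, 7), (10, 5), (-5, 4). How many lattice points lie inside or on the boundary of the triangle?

The shoelace formula gives twice the area as |(9·5 − 10·7) + (10·4 − (-5)·5) + ((-5)·7 − 9·4)| = 31, so the area is 31/2.
Summing gcd(|Δx|,|Δy|) over the edges gives the boundary count: gcd(1,2) + gcd(15,1) + gcd(14,3) = 1+1+1 = 3.
Pick's theorem gives I = A − B/2 + 1 = 31/2 − 3/2 + 1 = 15, so the closed region contains I + B = 15 + 3 = 18 lattice points.

18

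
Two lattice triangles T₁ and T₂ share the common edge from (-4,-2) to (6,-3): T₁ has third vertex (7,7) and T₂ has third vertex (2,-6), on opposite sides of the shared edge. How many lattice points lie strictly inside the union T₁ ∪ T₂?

The union is the simple quadrilateral with vertices (-4,-2), (7,7), (6,-3), (2,-6) in order.
By the shoelace formula, twice the signed area is |((-4)·7 − 7·(-2)) + (7·(-3) − 6·7) + (6·(-6) − 2·(-3)) + (2·(-2) − (-4)·(-6))| = 135, so the area is 135/2.
The number of boundary lattice points is Σ gcd(|Δx|,|Δy|) = gcd(11,9) + gcd(1,10) + gcd(4,3) + gcd(6,4) = 1+1+1+2 = 5.
By Pick's theorem I = A − B/2 + 1 = 135/2 − 5/2 + 1 = 66.

66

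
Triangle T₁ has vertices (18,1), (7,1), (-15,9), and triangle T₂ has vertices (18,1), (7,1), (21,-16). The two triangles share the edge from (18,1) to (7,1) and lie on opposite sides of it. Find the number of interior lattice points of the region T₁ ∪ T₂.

The union is the simple quadrilateral with vertices (18,1), (-15,9), (7,1), (21,-16) in order.
The shoelace formula gives twice the area as |[18·9 − (-15)·1] + [(-15)·1 − 7·9] + [7·(-16) − 21·1] + [21·1 − 18·(-16)]| = 275, so the area is 275/2.
Summing gcd(|Δx|,|Δy|) over the edges gives the boundary count: gcd(33,8) + gcd(22,8) + gcd(14,17) + gcd(3,17) = 1+2+1+1 = 5.
By Pick's theorem I = A − B/2 + 1 = 275/2 − 5/2 + 1 = 136.

136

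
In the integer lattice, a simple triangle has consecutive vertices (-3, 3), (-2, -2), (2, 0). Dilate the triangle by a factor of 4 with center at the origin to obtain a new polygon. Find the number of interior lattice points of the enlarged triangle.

By the shoelace formula, twice the signed area is |[(-3)·(-2) − (-2)·3] + [(-2)·0 − 2·(-2)] + [2·3 − (-3)·0]| = 22, so the area is 11.
Along each edge there are gcd(|Δx|,|Δy|)+1 lattice points, so counting each shared vertex once the boundary has gcd(1,5) + gcd(4,2) + gcd(5,3) = 1+2+1 = 4.
Scaling by 4 multiplies the area by 4² = 16 (so the new area is 176) and multiplies the boundary lattice-point count by 4, giving 16.
By Pick's theorem, the interior count of the dilated polygon is 176 − 16/2 + 1 = 169.

169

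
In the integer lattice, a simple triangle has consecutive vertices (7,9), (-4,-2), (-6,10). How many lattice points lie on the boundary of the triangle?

The number of boundary lattice points is Σ gcd(|Δx|,|Δy|) = gcd(11,11) + gcd(2,12) + gcd(13,1) = 11+2+1 = 14.

14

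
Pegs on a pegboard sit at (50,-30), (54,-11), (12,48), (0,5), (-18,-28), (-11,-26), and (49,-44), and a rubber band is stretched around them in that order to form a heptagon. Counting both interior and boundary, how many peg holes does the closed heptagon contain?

By the shoelace formula, twice the signed area is |(50·(-11) − 54·(-30)) + (54·48 − 12·(-11)) + (12·5 − 0·48) + (0·(-28) − (-18)·5) + ((-18)·(-26) − (-11)·(-28)) + ((-11)·(-44) − 49·(-26)) + (49·(-30) − 50·(-44))| = 6592, so the area is 3296.
Along each edge there are gcd(|Δx|,|Δy|)+1 lattice points, so counting each shared vertex once the boundary has gcd(4,19) + gcd(42,59) + gcd(12,43) + gcd(18,33) + gcd(7,2) + gcd(60,18) + gcd(1,14) = 1+1+1+3+1+6+1 = 14.
Pick's theorem gives I = A − B/2 + 1 = 3296 − 14/2 + 1 = 3290, so the closed region contains I + B = 3290 + 14 = 3304 lattice points.

3304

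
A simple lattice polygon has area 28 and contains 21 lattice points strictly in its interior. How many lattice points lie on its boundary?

Pick's theorem gives A = I + B/2 − 1, so B = 2(A − I + 1) = 2(28 − 21 + 1) = 16.

16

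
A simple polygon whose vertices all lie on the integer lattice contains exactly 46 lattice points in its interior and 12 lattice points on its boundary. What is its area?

Pick's theorem states A = I + B/2 − 1, so A = 46 + 12/2 − 1 = 51.

51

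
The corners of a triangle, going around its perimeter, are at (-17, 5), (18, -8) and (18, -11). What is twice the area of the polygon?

The shoelace formula gives twice the area as |[(-17)·(-8) − 18·5] + [18·(-11) − 18·(-8)] + [18·5 − (-17)·(-11)]| = 105, so the area is 105/2.

105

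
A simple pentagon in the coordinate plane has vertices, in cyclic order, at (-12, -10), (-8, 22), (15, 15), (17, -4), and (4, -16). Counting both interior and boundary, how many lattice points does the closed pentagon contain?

804

The shoelace formula gives twice the area as |[(-12)·22 − (-8)·(-10)] + [(-8)·15 − 15·22] + [15·(-4) − 17·15] + [17·(-16) − 4·(-4)] + [4·(-10) − (-12)·(-16)]| = 1597, so the area is 1597/2.
Along each edge there are gcd(|Δx|,|Δy|)+1 lattice points, so counting each shared vertex once the boundary has gcd(4,32) + gcd(23,7) + gcd(2,19) + gcd(13,12) + gcd(16,6) = 4+1+1+1+2 = 9.
Pick's theorem gives I = A − B/2 + 1 = 1597/2 − 9/2 + 1 = 795, so the closed region contains I + B = 795 + 9 = 804 lattice points.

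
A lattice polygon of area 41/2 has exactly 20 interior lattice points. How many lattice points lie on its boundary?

3

Pick's theorem gives A = I + B/2 − 1, so B = 2(A − I + 1) = 2(41/2 − 20 + 1) = 3.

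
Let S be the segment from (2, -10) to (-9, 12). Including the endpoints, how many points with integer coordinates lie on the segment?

12

The number of lattice points on a segment between lattice points is gcd(|Δx|,|Δy|) + 1 = gcd(11,22) + 1 = 11 + 1 = 12.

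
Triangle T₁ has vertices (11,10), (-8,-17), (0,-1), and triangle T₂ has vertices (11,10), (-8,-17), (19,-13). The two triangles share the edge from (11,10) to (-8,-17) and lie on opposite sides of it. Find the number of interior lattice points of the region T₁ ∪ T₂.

The union is the simple quadrilateral with vertices (11,10), (0,-1), (-8,-17), (19,-13) in order.
The shoelace formula gives twice the area as |[11·(-1) − 0·10] + [0·(-17) − (-8)·(-1)] + [(-8)·(-13) − 19·(-17)] + [19·10 − 11·(-13)]| = 741, so the area is 370.5.
Summing gcd(|Δx|,|Δy|) over the edges gives the boundary count: gcd(11,11) + gcd(8,16) + gcd(27,4) + gcd(8,23) = 11+8+1+1 = 21.
By Pick's theorem I = A − B/2 + 1 = 370.5 − 21/2 + 1 = 361.

361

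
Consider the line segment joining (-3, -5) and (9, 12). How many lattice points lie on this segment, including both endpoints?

2

The number of lattice points on a segment between lattice points is gcd(|Δx|,|Δy|) + 1 = gcd(12,17) + 1 = 1 + 1 = 2.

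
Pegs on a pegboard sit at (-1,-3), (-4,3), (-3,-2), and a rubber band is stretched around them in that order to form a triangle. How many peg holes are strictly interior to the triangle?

3

By the shoelace formula, twice the signed area is |((-1)·3 − (-4)·(-3)) + ((-4)·(-2) − (-3)·3) + ((-3)·(-3) − (-1)·(-2))| = 9, so the area is 9/2.
Summing gcd(|Δx|,|Δy|) over the edges gives the boundary count: gcd(3,6) + gcd(1,5) + gcd(2,1) = 3+1+1 = 5.
By Pick's theorem A = I + B/2 − 1, so I = 9/2 − 5/2 + 1 = 3.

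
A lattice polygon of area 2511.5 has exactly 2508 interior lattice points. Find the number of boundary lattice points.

9

Pick's theorem gives A = I + B/2 − 1, so B = 2(A − I + 1) = 2(2511.5 − 2508 + 1) = 9.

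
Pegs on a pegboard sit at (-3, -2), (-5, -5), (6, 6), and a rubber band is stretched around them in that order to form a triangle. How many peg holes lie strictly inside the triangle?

0

Using the shoelace formula, 2A = |((-3)·(-5) − (-5)·(-2)) + ((-5)·6 − 6·(-5)) + (6·(-2) − (-3)·6)| = 11, so the area is 11/2.
Summing gcd(|Δx|,|Δy|) over the edges gives the boundary count: gcd(2,3) + gcd(11,11) + gcd(9,8) = 1+11+1 = 13.
By Pick's theorem A = I + B/2 − 1, so I = 11/2 − 13/2 + 1 = 0.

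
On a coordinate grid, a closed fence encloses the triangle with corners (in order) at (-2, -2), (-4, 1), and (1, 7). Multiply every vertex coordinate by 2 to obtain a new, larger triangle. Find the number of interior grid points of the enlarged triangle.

50

By the shoelace formula, twice the signed area is |[(-2)·1 − (-4)·(-2)] + [(-4)·7 − 1·1] + [1·(-2) − (-2)·7]| = 27, so the area is 27/2.
Summing gcd(|Δx|,|Δy|) over the edges gives the boundary count: gcd(2,3) + gcd(5,6) + gcd(3,9) = 1+1+3 = 5.
Scaling by 2 multiplies the area by 2² = 4 (so the new area is 54) and multiplies the boundary lattice-point count by 2, giving 10.
By Pick's theorem, the interior count of the dilated polygon is 54 − 10/2 + 1 = 50.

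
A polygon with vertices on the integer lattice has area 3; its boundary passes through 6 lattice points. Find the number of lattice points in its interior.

Pick's theorem A = I + B/2 − 1 rearranges to I = A − B/2 + 1 = 3 − 6/2 + 1 = 1.

1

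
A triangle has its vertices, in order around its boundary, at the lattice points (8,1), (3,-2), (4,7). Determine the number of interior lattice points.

20

By the shoelace formula, twice the signed area is |[8·(-2) − 3·1] + [3·7 − 4·(-2)] + [4·1 − 8·7]| = 42, so the area is 21.
The number of boundary lattice points is Σ gcd(|Δx|,|Δy|) = gcd(5,3) + gcd(1,9) + gcd(4,6) = 1+1+2 = 4.
Pick's theorem gives I = A − B/2 + 1 = 21 − 4/2 + 1 = 20.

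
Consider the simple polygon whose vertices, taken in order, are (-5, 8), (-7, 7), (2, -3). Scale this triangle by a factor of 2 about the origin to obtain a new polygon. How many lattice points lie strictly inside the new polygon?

56

By the shoelace formula, twice the signed area is |[(-5)·7 − (-7)·8] + [(-7)·(-3) − 2·7] + [2·8 − (-5)·(-3)]| = 29, so the area is 29/2.
The number of boundary lattice points is Σ gcd(|Δx|,|Δy|) = gcd(2,1) + gcd(9,10) + gcd(7,11) = 1+1+1 = 3.
Scaling by 2 multiplies the area by 2² = 4 (so the new area is 58) and multiplies the boundary lattice-point count by 2, giving 6.
By Pick's theorem, the interior count of the dilated polygon is 58 − 6/2 + 1 = 56.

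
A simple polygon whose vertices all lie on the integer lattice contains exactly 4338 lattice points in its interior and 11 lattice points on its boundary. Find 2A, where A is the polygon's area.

Pick's theorem states A = I + B/2 − 1, so A = 4338 + 11/2 − 1 = 8685/2.
Hence 2A = 8685.

8685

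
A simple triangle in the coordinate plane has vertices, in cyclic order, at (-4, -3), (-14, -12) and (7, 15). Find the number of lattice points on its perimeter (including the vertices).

Along each edge there are gcd(|Δx|,|Δy|)+1 lattice points, so counting each shared vertex once the boundary has gcd(10,9) + gcd(21,27) + gcd(11,18) = 1+3+1 = 5.

5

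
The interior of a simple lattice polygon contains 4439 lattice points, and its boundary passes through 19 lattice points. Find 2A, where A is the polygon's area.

By Pick's theorem, A = I + B/2 − 1 = 4439 + 19/2 − 1 = 8895/2.
Hence 2A = 8895.

8895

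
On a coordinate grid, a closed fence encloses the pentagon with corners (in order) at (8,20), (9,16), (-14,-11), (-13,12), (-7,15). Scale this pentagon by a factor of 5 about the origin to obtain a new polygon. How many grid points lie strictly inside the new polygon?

7586

Using the shoelace formula, 2A = |(8·16 − 9·20) + (9·(-11) − (-14)·16) + ((-14)·12 − (-13)·(-11)) + ((-13)·15 − (-7)·12) + ((-7)·20 − 8·15)| = 609, so the area is 609/2.
Summing gcd(|Δx|,|Δy|) over the edges gives the boundary count: gcd(1,4) + gcd(23,27) + gcd(1,23) + gcd(6,3) + gcd(15,5) = 1+1+1+3+5 = 11.
Scaling by 5 multiplies the area by 5² = 25 (so the new area is 15225/2) and multiplies the boundary lattice-point count by 5, giving 55.
By Pick's theorem, the interior count of the dilated polygon is 15225/2 − 55/2 + 1 = 7586.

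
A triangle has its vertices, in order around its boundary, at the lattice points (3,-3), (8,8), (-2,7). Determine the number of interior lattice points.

By the shoelace formula, twice the signed area is |[3·8 − 8·(-3)] + [8·7 − (-2)·8] + [(-2)·(-3) − 3·7]| = 105, so the area is 52.5.
Summing gcd(|Δx|,|Δy|) over the edges gives the boundary count: gcd(5,11) + gcd(10,1) + gcd(5,10) = 1+1+5 = 7.
Pick's theorem gives I = A − B/2 + 1 = 52.5 − 7/2 + 1 = 50.

50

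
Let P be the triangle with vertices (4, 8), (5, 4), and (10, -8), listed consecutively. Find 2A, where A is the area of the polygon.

Using the shoelace formula, 2A = |(4·4 − 5·8) + (5·(-8) − 10·4) + (10·8 − 4·(-8))| = 8, so the area is 4.

8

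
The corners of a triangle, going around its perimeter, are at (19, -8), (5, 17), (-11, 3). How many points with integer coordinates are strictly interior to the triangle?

297

By the shoelace formula, twice the signed area is |[19·17 − 5·(-8)] + [5·3 − (-11)·17] + [(-11)·(-8) − 19·3]| = 596, so the area is 298.
Summing gcd(|Δx|,|Δy|) over the edges gives the boundary count: gcd(14,25) + gcd(16,14) + gcd(30,11) = 1+2+1 = 4.
By Pick's theorem A = I + B/2 − 1, so I = 298 − 4/2 + 1 = 297.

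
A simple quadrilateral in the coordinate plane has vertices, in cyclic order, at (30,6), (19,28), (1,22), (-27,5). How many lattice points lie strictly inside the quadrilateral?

693

By the shoelace formula, twice the signed area is |(30·28 − 19·6) + (19·22 − 1·28) + (1·5 − (-27)·22) + ((-27)·6 − 30·5)| = 1403, so the area is 701.5.
Summing gcd(|Δx|,|Δy|) over the edges gives the boundary count: gcd(11,22) + gcd(18,6) + gcd(28,17) + gcd(57,1) = 11+6+1+1 = 19.
Pick's theorem gives I = A − B/2 + 1 = 701.5 − 19/2 + 1 = 693.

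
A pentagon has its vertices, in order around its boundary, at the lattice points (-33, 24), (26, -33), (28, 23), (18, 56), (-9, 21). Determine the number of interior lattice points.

By the shoelace formula, twice the signed area is |[(-33)·(-33) − 26·24] + [26·23 − 28·(-33)] + [28·56 − 18·23] + [18·21 − (-9)·56] + [(-9)·24 − (-33)·21]| = 4500, so the area is 2250.
Summing gcd(|Δx|,|Δy|) over the edges gives the boundary count: gcd(59,57) + gcd(2,56) + gcd(10,33) + gcd(27,35) + gcd(24,3) = 1+2+1+1+3 = 8.
By Pick's theorem A = I + B/2 − 1, so I = 2250 − 8/2 + 1 = 2247.

2247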